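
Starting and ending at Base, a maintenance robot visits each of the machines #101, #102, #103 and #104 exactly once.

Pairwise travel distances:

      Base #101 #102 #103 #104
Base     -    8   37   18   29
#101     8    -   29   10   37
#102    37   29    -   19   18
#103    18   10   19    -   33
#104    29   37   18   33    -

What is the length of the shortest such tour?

There are 12 distinct closed tours to check (reversals are equivalent).
Base - #101 - #102 - #103 - #104 - Base: 8+29+19+33+29 = 118
Base - #101 - #102 - #104 - #103 - Base: 8+29+18+33+18 = 106
Base - #101 - #103 - #102 - #104 - Base: 8+10+19+18+29 = 84
Base - #101 - #103 - #104 - #102 - Base: 8+10+33+18+37 = 106
Base - #101 - #104 - #102 - #103 - Base: 8+37+18+19+18 = 100
Base - #101 - #104 - #103 - #102 - Base: 8+37+33+19+37 = 134
Base - #102 - #101 - #103 - #104 - Base: 37+29+10+33+29 = 138
Base - #102 - #101 - #104 - #103 - Base: 37+29+37+33+18 = 154
Base - #102 - #103 - #101 - #104 - Base: 37+19+10+37+29 = 132
Base - #102 - #104 - #101 - #103 - Base: 37+18+37+10+18 = 120
Base - #103 - #101 - #102 - #104 - Base: 18+10+29+18+29 = 104
Base - #103 - #102 - #101 - #104 - Base: 18+19+29+37+29 = 132
The minimum is 84.
One optimal route: Base → #101 → #103 → #102 → #104 → Base (or its reverse).

Minimum total distance: 84.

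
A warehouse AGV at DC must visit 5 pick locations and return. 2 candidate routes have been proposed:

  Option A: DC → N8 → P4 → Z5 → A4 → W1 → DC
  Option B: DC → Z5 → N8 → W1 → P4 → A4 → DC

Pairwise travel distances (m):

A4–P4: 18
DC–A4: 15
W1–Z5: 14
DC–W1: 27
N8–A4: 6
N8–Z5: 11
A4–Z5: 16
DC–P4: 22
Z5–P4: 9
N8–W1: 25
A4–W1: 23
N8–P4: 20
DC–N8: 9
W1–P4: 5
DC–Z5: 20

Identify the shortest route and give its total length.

94 m — Option B is the shortest.

Option A: 9 + 20 + 9 + 16 + 23 + 27 = 104
Option B: 20 + 11 + 25 + 5 + 18 + 15 = 94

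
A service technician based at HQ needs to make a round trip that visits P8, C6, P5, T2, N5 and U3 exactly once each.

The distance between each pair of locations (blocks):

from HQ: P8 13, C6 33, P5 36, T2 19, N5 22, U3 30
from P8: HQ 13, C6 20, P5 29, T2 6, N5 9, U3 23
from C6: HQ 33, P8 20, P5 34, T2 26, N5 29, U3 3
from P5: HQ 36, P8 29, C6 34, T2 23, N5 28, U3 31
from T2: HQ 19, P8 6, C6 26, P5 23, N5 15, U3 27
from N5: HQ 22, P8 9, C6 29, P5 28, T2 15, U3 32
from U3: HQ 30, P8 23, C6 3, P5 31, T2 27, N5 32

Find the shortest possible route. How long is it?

127 blocks — the shortest possible round trip.

HQ-P8-C6-P5-T2-N5-U3-HQ: 13+20+34+23+15+32+30 = 167
HQ-P8-C6-P5-T2-U3-N5-HQ: 13+20+34+23+27+32+22 = 171
HQ-P8-C6-P5-N5-T2-U3-HQ: 13+20+34+28+15+27+30 = 167
HQ-P8-C6-P5-N5-U3-T2-HQ: 13+20+34+28+32+27+19 = 173
HQ-P8-C6-P5-U3-T2-N5-HQ: 13+20+34+31+27+15+22 = 162
HQ-P8-C6-P5-U3-N5-T2-HQ: 13+20+34+31+32+15+19 = 164
HQ-P8-C6-T2-P5-N5-U3-HQ: 13+20+26+23+28+32+30 = 172
HQ-P8-C6-T2-P5-U3-N5-HQ: 13+20+26+23+31+32+22 = 167
… (352 more)
HQ-P8-C6-U3-P5-T2-N5-HQ: 13+20+3+31+23+15+22 = 127  ← best
The minimum is 127.
One optimal route: HQ → P8 → C6 → U3 → P5 → T2 → N5 → HQ (or its reverse).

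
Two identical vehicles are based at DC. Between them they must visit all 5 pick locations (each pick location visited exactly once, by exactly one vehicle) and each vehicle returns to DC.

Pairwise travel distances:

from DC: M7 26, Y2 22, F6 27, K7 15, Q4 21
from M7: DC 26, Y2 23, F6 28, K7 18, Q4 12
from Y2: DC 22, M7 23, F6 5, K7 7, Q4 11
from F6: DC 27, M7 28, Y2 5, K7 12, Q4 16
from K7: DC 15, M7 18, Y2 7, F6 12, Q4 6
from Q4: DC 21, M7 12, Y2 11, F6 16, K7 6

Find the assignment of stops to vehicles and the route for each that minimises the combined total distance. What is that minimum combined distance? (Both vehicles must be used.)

111 — the smallest possible combined total.

There are 2^4 − 1 = 15 ways to divide the 5 stops into two non-empty groups. For each, the best each vehicle can do is its own shortest tour through its group:
  {M7} + {Y2, F6, K7, Q4}: 52 + 64 = 116
  {Y2} + {M7, F6, K7, Q4}: 44 + 81 = 125
  {M7, Y2} + {F6, K7, Q4}: 71 + 64 = 135
  {F6} + {M7, Y2, K7, Q4}: 54 + 71 = 125
  {M7, F6} + {Y2, K7, Q4}: 81 + 54 = 135
  {Y2, F6} + {M7, K7, Q4}: 54 + 59 = 113
  … (15 splits in total)
  {K7} + {M7, Y2, F6, Q4}: 30 + 81 = 111  ← best
Best: vehicle 1 DC → K7 → DC = 30; vehicle 2 DC → M7 → Q4 → Y2 → F6 → DC = 81; combined 111.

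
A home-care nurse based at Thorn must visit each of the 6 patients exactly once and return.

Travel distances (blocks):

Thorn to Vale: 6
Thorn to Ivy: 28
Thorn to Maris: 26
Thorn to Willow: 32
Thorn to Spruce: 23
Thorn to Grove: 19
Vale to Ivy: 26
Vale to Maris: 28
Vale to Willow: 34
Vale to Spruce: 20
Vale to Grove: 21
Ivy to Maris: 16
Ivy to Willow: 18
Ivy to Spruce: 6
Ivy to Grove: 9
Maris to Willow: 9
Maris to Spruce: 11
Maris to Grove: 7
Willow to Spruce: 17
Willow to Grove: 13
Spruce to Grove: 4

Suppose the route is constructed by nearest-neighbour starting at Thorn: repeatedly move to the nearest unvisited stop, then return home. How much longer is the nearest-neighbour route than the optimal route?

Thorn: Vale=6, Grove=19, Spruce=23, Maris=26, Ivy=28, Willow=32 ⇒ Vale
Vale: Spruce=20, Grove=21, Ivy=26, Maris=28, Willow=34 ⇒ Spruce
Spruce: Grove=4, Ivy=6, Maris=11, Willow=17 ⇒ Grove
Grove: Maris=7, Ivy=9, Willow=13 ⇒ Maris
Maris: Willow=9, Ivy=16 ⇒ Willow
Willow: Ivy=18 ⇒ Ivy
NN route Thorn → Vale → Spruce → Grove → Maris → Willow → Ivy → Thorn costs 92.
Optimal: Thorn → Vale → Spruce → Ivy → Willow → Maris → Grove → Thorn costs 85 (by enumerating all 360 distinct tours).
Excess = 92 − 85 = 7.

Excess over optimum: 7 blocks.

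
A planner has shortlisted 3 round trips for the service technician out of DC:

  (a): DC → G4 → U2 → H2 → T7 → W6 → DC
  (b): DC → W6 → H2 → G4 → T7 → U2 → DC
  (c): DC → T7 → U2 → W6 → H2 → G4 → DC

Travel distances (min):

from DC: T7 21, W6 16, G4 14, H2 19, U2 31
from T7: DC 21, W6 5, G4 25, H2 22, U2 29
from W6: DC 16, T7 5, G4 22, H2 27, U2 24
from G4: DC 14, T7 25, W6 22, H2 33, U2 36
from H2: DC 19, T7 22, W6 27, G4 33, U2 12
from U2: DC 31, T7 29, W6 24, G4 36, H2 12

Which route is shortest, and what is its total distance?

(a): 14 + 36 + 12 + 22 + 5 + 16 = 105
(b): 16 + 27 + 33 + 25 + 29 + 31 = 161
(c): 21 + 29 + 24 + 27 + 33 + 14 = 148

Shortest is (a), total 105 min.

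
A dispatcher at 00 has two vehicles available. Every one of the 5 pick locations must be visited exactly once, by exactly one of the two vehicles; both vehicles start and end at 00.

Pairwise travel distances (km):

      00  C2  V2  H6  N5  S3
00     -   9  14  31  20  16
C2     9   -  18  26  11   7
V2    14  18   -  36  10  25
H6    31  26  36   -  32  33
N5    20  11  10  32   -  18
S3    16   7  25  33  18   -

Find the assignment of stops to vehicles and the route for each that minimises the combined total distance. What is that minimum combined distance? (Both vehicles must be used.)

Minimum combined distance: 119 km.

Try each way of splitting the stops between the two vehicles (each non-empty) and, for each split, find the best tour for each vehicle:
  {C2} + {V2, H6, N5, S3}: 18 + 105 = 123
  {V2} + {C2, H6, N5, S3}: 28 + 97 = 125
  {C2, V2} + {H6, N5, S3}: 41 + 97 = 138
  {H6} + {C2, V2, N5, S3}: 62 + 58 = 120
  {C2, H6} + {V2, N5, S3}: 66 + 58 = 124
  {V2, H6} + {C2, N5, S3}: 81 + 54 = 135
  … (15 splits in total)
  {V2, H6, N5} + {C2, S3}: 87 + 32 = 119  ← best
Best: vehicle 1 00 → V2 → N5 → H6 → 00 = 87; vehicle 2 00 → C2 → S3 → 00 = 32; combined 119.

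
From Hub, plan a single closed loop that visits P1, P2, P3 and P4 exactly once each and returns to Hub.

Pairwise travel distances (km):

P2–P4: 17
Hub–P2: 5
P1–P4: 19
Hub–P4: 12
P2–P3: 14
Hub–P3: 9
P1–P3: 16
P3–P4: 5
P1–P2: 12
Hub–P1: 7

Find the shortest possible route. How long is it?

Hub-P1-P2-P3-P4-Hub: 7+12+14+5+12 = 50
Hub-P1-P2-P4-P3-Hub: 7+12+17+5+9 = 50
Hub-P1-P3-P2-P4-Hub: 7+16+14+17+12 = 66
Hub-P1-P3-P4-P2-Hub: 7+16+5+17+5 = 50
Hub-P1-P4-P2-P3-Hub: 7+19+17+14+9 = 66
Hub-P1-P4-P3-P2-Hub: 7+19+5+14+5 = 50
Hub-P2-P1-P3-P4-Hub: 5+12+16+5+12 = 50
Hub-P2-P1-P4-P3-Hub: 5+12+19+5+9 = 50
Hub-P2-P3-P1-P4-Hub: 5+14+16+19+12 = 66
Hub-P2-P4-P1-P3-Hub: 5+17+19+16+9 = 66
Hub-P3-P1-P2-P4-Hub: 9+16+12+17+12 = 66
Hub-P3-P2-P1-P4-Hub: 9+14+12+19+12 = 66
The minimum is 50.
One optimal route: Hub → P1 → P2 → P3 → P4 → Hub (or its reverse).

Minimum total distance: 50 km.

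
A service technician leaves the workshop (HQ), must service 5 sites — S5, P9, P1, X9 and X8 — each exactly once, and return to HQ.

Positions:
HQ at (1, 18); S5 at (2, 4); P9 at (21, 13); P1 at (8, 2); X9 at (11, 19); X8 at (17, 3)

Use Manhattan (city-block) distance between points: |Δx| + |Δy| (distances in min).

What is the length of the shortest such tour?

74 min — the shortest possible round trip.

With 5 stops there are 5!/2 = 60 distinct round trips (a route and its reverse cost the same).
HQ→S5→P9→P1→X9→X8→HQ: 15+28+24+20+22+31 = 140
HQ→S5→P9→P1→X8→X9→HQ: 15+28+24+10+22+11 = 110
HQ→S5→P9→X9→P1→X8→HQ: 15+28+16+20+10+31 = 120
HQ→S5→P9→X9→X8→P1→HQ: 15+28+16+22+10+23 = 114
HQ→S5→P9→X8→P1→X9→HQ: 15+28+14+10+20+11 = 98
HQ→S5→P9→X8→X9→P1→HQ: 15+28+14+22+20+23 = 122
HQ→S5→P1→P9→X9→X8→HQ: 15+8+24+16+22+31 = 116
HQ→S5→P1→P9→X8→X9→HQ: 15+8+24+14+22+11 = 94
HQ→S5→P1→X9→P9→X8→HQ: 15+8+20+16+14+31 = 104
HQ→S5→P1→X9→X8→P9→HQ: 15+8+20+22+14+25 = 104
HQ→S5→P1→X8→P9→X9→HQ: 15+8+10+14+16+11 = 74
HQ→S5→P1→X8→X9→P9→HQ: 15+8+10+22+16+25 = 96
HQ→S5→X9→P9→P1→X8→HQ: 15+24+16+24+10+31 = 120
HQ→S5→X9→P9→X8→P1→HQ: 15+24+16+14+10+23 = 102
… (46 more)
The minimum is 74.
One optimal route: HQ → S5 → P1 → X8 → P9 → X9 → HQ (or its reverse).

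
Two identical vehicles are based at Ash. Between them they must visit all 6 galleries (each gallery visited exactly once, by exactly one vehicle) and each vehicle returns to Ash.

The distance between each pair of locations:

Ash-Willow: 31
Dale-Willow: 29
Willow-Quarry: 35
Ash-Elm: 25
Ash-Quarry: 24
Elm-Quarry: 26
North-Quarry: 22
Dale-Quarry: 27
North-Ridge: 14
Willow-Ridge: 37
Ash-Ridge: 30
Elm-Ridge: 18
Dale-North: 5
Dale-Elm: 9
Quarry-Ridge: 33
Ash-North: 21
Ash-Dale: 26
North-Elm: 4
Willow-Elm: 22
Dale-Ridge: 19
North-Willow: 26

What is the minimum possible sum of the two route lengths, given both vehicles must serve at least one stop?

Try each way of splitting the stops between the two vehicles (each non-empty) and, for each split, find the best tour for each vehicle:
  {Dale} + {North, Willow, Elm, Quarry, Ridge}: 52 + 128 = 180
  {North} + {Dale, Willow, Elm, Quarry, Ridge}: 42 + 138 = 180
  {Dale, North} + {Willow, Elm, Quarry, Ridge}: 52 + 128 = 180
  {Willow} + {Dale, North, Elm, Quarry, Ridge}: 62 + 108 = 170
  {Dale, Willow} + {North, Elm, Quarry, Ridge}: 86 + 98 = 184
  {North, Willow} + {Dale, Elm, Quarry, Ridge}: 78 + 108 = 186
  … (31 splits in total)
  {Quarry} + {Dale, North, Willow, Elm, Ridge}: 48 + 111 = 159  ← best
Best: vehicle 1 Ash → Quarry → Ash = 48; vehicle 2 Ash → Willow → Elm → Dale → North → Ridge → Ash = 111; combined 159.

159 — the smallest possible combined total.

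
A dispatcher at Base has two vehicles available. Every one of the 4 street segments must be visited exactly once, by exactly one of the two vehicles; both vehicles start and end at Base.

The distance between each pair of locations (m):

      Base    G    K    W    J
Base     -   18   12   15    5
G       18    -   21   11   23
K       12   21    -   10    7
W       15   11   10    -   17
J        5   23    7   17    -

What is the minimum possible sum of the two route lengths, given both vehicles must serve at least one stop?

There are 2^3 − 1 = 7 ways to divide the 4 stops into two non-empty groups. For each, the best each vehicle can do is its own shortest tour through its group:
  {G} + {K, W, J}: 36 + 37 = 73
  {K} + {G, W, J}: 24 + 51 = 75
  {G, K} + {W, J}: 51 + 37 = 88
  {W} + {G, K, J}: 30 + 51 = 81
  {G, W} + {K, J}: 44 + 24 = 68
  {K, W} + {G, J}: 37 + 46 = 83
  … (7 splits in total)
  {G, K, W} + {J}: 51 + 10 = 61  ← best
Best: vehicle 1 Base → G → W → K → Base = 51; vehicle 2 Base → J → Base = 10; combined 61.

61 m — the smallest possible combined total.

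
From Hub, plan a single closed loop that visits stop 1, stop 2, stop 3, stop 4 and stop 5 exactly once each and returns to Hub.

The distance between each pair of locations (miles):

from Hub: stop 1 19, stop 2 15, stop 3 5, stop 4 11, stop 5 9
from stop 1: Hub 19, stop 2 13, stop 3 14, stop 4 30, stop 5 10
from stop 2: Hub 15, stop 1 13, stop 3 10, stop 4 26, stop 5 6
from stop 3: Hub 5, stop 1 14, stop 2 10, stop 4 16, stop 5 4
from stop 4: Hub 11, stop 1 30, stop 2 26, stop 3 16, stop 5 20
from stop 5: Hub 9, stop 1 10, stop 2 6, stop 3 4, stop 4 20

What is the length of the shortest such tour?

69 miles — the shortest possible round trip.

Hub→stop 1→stop 2→stop 3→stop 4→stop 5→Hub: 19+13+10+16+20+9 = 87
Hub→stop 1→stop 2→stop 3→stop 5→stop 4→Hub: 19+13+10+4+20+11 = 77
Hub→stop 1→stop 2→stop 4→stop 3→stop 5→Hub: 19+13+26+16+4+9 = 87
Hub→stop 1→stop 2→stop 4→stop 5→stop 3→Hub: 19+13+26+20+4+5 = 87
Hub→stop 1→stop 2→stop 5→stop 3→stop 4→Hub: 19+13+6+4+16+11 = 69
Hub→stop 1→stop 2→stop 5→stop 4→stop 3→Hub: 19+13+6+20+16+5 = 79
Hub→stop 1→stop 3→stop 2→stop 4→stop 5→Hub: 19+14+10+26+20+9 = 98
Hub→stop 1→stop 3→stop 2→stop 5→stop 4→Hub: 19+14+10+6+20+11 = 80
Hub→stop 1→stop 3→stop 4→stop 2→stop 5→Hub: 19+14+16+26+6+9 = 90
Hub→stop 1→stop 3→stop 4→stop 5→stop 2→Hub: 19+14+16+20+6+15 = 90
Hub→stop 1→stop 3→stop 5→stop 2→stop 4→Hub: 19+14+4+6+26+11 = 80
Hub→stop 1→stop 3→stop 5→stop 4→stop 2→Hub: 19+14+4+20+26+15 = 98
Hub→stop 1→stop 4→stop 2→stop 3→stop 5→Hub: 19+30+26+10+4+9 = 98
Hub→stop 1→stop 4→stop 2→stop 5→stop 3→Hub: 19+30+26+6+4+5 = 90
… (46 more)
The minimum is 69.
One optimal route: Hub → stop 1 → stop 2 → stop 5 → stop 3 → stop 4 → Hub (or its reverse).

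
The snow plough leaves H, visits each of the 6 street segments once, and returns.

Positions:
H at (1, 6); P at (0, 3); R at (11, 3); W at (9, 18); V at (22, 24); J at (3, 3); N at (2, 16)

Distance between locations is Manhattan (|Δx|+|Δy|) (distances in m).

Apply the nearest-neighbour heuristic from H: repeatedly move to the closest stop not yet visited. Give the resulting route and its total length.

Nearest-neighbour total = 108 m; route H → P → J → R → W → N → V → H.

From H: distances to unvisited — P=4, J=5, N=11, R=13, W=20, V=39. Nearest is P (4).
From P: distances to unvisited — J=3, R=11, N=15, W=24, V=43. Nearest is J (3).
From J: distances to unvisited — R=8, N=14, W=21, V=40. Nearest is R (8).
From R: distances to unvisited — W=17, N=22, V=32. Nearest is W (17).
From W: distances to unvisited — N=9, V=19. Nearest is N (9).
From N: distances to unvisited — V=28. Nearest is V (28).
Return V→H: 39.
Total = 4 + 3 + 8 + 17 + 9 + 28 + 39 = 108.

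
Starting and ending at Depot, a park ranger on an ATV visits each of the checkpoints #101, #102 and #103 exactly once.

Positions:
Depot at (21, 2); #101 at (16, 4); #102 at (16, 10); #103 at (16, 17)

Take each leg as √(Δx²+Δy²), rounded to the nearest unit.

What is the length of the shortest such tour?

Shortest round trip = 34.

Depot-#101-#102-#103-Depot: 5+6+7+16 = 34
Depot-#101-#103-#102-Depot: 5+13+7+9 = 34
Depot-#102-#101-#103-Depot: 9+6+13+16 = 44
The minimum is 34.
One optimal route: Depot → #101 → #102 → #103 → Depot (or its reverse).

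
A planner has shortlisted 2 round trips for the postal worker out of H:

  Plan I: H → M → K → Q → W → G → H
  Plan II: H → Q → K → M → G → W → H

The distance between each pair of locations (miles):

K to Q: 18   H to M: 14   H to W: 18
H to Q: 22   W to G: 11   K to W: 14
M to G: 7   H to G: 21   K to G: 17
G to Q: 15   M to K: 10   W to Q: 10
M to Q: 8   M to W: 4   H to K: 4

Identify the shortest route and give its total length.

Plan I: 14 + 10 + 18 + 10 + 11 + 21 = 84
Plan II: 22 + 18 + 10 + 7 + 11 + 18 = 86

Shortest is Plan I, total 84 miles.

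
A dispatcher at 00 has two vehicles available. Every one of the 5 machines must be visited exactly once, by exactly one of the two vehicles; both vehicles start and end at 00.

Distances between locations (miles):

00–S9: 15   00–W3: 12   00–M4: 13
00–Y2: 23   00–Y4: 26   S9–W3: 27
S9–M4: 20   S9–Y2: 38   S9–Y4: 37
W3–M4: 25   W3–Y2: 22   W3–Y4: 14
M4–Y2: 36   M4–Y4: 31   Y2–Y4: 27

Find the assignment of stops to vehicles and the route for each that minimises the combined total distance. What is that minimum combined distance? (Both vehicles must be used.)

Check every non-empty split of the stops between the two vehicles; for each half take its own optimal tour:
  {S9} + {W3, M4, Y2, Y4}: 30 + 102 = 132
  {W3} + {S9, M4, Y2, Y4}: 24 + 116 = 140
  {S9, W3} + {M4, Y2, Y4}: 54 + 94 = 148
  {M4} + {S9, W3, Y2, Y4}: 26 + 106 = 132
  {S9, M4} + {W3, Y2, Y4}: 48 + 76 = 124
  {W3, M4} + {S9, Y2, Y4}: 50 + 102 = 152
  … (15 splits in total)
Best: vehicle 1 00 → S9 → M4 → 00 = 48; vehicle 2 00 → W3 → Y4 → Y2 → 00 = 76; combined 124.

Minimum combined distance: 124 miles.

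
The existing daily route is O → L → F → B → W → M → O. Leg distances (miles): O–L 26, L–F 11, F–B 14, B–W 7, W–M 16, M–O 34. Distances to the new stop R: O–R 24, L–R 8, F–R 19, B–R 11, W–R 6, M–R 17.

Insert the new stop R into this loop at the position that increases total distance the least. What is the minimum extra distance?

+6 miles — insert R between O and L.

Insertion cost between consecutive stops i–j is d(i,R) + d(R,j) − d(i,j):
  between O and L: 24 + 8 − 26 = 6
  between L and F: 8 + 19 − 11 = 16
  between F and B: 19 + 11 − 14 = 16
  between B and W: 11 + 6 − 7 = 10
  between W and M: 6 + 17 − 16 = 7
  between M and O: 17 + 24 − 34 = 7
Cheapest insertion is between O and L, adding 6.
New total = 108 + 6 = 114.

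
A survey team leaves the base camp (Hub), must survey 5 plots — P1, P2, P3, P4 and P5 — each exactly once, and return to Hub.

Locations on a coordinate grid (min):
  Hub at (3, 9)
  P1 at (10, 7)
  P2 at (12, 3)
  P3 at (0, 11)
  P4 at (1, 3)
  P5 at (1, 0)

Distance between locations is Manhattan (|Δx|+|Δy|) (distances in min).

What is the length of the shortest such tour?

With 5 stops there are 5!/2 = 60 distinct round trips (a route and its reverse cost the same).
Hub → P1 → P2 → P3 → P4 → P5 → Hub: 9+6+20+9+3+11 = 58
Hub → P1 → P2 → P3 → P5 → P4 → Hub: 9+6+20+12+3+8 = 58
Hub → P1 → P2 → P4 → P3 → P5 → Hub: 9+6+11+9+12+11 = 58
Hub → P1 → P2 → P4 → P5 → P3 → Hub: 9+6+11+3+12+5 = 46
Hub → P1 → P2 → P5 → P3 → P4 → Hub: 9+6+14+12+9+8 = 58
Hub → P1 → P2 → P5 → P4 → P3 → Hub: 9+6+14+3+9+5 = 46
Hub → P1 → P3 → P2 → P4 → P5 → Hub: 9+14+20+11+3+11 = 68
Hub → P1 → P3 → P2 → P5 → P4 → Hub: 9+14+20+14+3+8 = 68
Hub → P1 → P3 → P4 → P2 → P5 → Hub: 9+14+9+11+14+11 = 68
Hub → P1 → P3 → P4 → P5 → P2 → Hub: 9+14+9+3+14+15 = 64
Hub → P1 → P3 → P5 → P2 → P4 → Hub: 9+14+12+14+11+8 = 68
Hub → P1 → P3 → P5 → P4 → P2 → Hub: 9+14+12+3+11+15 = 64
Hub → P1 → P4 → P2 → P3 → P5 → Hub: 9+13+11+20+12+11 = 76
Hub → P1 → P4 → P2 → P5 → P3 → Hub: 9+13+11+14+12+5 = 64
… (46 more)
The minimum is 46.
One optimal route: Hub → P1 → P2 → P4 → P5 → P3 → Hub (or its reverse).

Minimum total distance: 46 min.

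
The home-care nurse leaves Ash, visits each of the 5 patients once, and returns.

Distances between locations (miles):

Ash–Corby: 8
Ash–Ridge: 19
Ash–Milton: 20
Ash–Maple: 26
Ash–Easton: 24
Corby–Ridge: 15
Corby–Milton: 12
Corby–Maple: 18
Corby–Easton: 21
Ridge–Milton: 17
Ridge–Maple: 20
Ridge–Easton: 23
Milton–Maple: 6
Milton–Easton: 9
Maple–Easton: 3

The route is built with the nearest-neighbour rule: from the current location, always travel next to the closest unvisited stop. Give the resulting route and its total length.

At Ash the remaining stops are Corby 8, Ridge 19, Milton 20, Easton 24, Maple 26; go to Corby.
At Corby the remaining stops are Milton 12, Ridge 15, Maple 18, Easton 21; go to Milton.
At Milton the remaining stops are Maple 6, Easton 9, Ridge 17; go to Maple.
At Maple the remaining stops are Easton 3, Ridge 20; go to Easton.
At Easton the remaining stops are Ridge 23; go to Ridge.
Return Ridge→Ash: 19.
Total = 8 + 12 + 6 + 3 + 23 + 19 = 71.

Total distance 71 miles via the nearest-neighbour route Ash → Corby → Milton → Maple → Easton → Ridge → Ash.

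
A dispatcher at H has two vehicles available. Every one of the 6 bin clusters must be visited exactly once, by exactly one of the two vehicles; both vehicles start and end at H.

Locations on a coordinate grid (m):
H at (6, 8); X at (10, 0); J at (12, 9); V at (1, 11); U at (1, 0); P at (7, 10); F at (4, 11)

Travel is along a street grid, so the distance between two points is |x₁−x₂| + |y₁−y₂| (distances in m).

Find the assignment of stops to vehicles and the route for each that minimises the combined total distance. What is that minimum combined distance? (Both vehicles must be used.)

Minimum combined distance: 52 m.

There are 2^5 − 1 = 31 ways to divide the 6 stops into two non-empty groups. For each, the best each vehicle can do is its own shortest tour through its group:
  {X} + {J, V, U, P, F}: 24 + 44 = 68
  {J} + {X, V, U, P, F}: 14 + 42 = 56
  {X, J} + {V, U, P, F}: 30 + 34 = 64
  {V} + {X, J, U, P, F}: 16 + 48 = 64
  {X, V} + {J, U, P, F}: 40 + 44 = 84
  {J, V} + {X, U, P, F}: 28 + 42 = 70
  … (31 splits in total)
  {P} + {X, J, V, U, F}: 6 + 46 = 52  ← best
Best: vehicle 1 H → P → H = 6; vehicle 2 H → J → X → U → V → F → H = 46; combined 52.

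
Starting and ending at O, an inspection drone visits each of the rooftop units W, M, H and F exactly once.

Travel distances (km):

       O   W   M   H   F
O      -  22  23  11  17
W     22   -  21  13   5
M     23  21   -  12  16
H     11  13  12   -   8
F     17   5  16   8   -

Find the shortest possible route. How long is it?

With 4 stops there are 4!/2 = 12 distinct round trips (a route and its reverse cost the same).
O-W-M-H-F-O: 22+21+12+8+17 = 80
O-W-M-F-H-O: 22+21+16+8+11 = 78
O-W-H-M-F-O: 22+13+12+16+17 = 80
O-W-H-F-M-O: 22+13+8+16+23 = 82
O-W-F-M-H-O: 22+5+16+12+11 = 66
O-W-F-H-M-O: 22+5+8+12+23 = 70
O-M-W-H-F-O: 23+21+13+8+17 = 82
O-M-W-F-H-O: 23+21+5+8+11 = 68
O-M-H-W-F-O: 23+12+13+5+17 = 70
O-M-F-W-H-O: 23+16+5+13+11 = 68
O-H-W-M-F-O: 11+13+21+16+17 = 78
O-H-M-W-F-O: 11+12+21+5+17 = 66
The minimum is 66.
One optimal route: O → W → F → M → H → O (or its reverse).

Minimum total distance: 66 km.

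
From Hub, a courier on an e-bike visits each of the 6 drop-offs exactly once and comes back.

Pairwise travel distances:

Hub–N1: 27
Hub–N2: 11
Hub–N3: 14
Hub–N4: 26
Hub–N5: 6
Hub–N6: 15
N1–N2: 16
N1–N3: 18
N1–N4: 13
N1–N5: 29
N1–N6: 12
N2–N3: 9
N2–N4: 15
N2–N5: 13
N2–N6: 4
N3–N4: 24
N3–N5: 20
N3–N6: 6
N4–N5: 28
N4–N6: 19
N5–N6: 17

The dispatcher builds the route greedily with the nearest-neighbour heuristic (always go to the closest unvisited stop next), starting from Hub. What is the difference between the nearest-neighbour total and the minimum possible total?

Hub: N5=6, N2=11, N3=14, N6=15, N4=26, N1=27 ⇒ N5
N5: N2=13, N6=17, N3=20, N4=28, N1=29 ⇒ N2
N2: N6=4, N3=9, N4=15, N1=16 ⇒ N6
N6: N3=6, N1=12, N4=19 ⇒ N3
N3: N1=18, N4=24 ⇒ N1
N1: N4=13 ⇒ N4
NN route Hub → N5 → N2 → N6 → N3 → N1 → N4 → Hub costs 86.
Optimal: Hub → N3 → N6 → N1 → N4 → N2 → N5 → Hub costs 79 (by enumerating all 360 distinct tours).
Excess = 86 − 79 = 7.

Excess over optimum: 7.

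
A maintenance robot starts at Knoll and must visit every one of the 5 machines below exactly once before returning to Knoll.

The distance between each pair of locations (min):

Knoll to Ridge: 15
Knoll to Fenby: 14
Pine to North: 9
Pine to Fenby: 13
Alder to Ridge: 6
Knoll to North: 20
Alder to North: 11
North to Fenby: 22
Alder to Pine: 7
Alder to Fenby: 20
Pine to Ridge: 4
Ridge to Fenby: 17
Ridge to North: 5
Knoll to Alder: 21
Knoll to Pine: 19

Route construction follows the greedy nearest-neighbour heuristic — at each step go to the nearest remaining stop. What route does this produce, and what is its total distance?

Total distance 68 min via the nearest-neighbour route Knoll → Fenby → Pine → Ridge → North → Alder → Knoll.

At Knoll the remaining stops are Fenby 14, Ridge 15, Pine 19, North 20, Alder 21; go to Fenby.
At Fenby the remaining stops are Pine 13, Ridge 17, Alder 20, North 22; go to Pine.
At Pine the remaining stops are Ridge 4, Alder 7, North 9; go to Ridge.
At Ridge the remaining stops are North 5, Alder 6; go to North.
At North the remaining stops are Alder 11; go to Alder.
Return Alder→Knoll: 21.
Total = 14 + 13 + 4 + 5 + 11 + 21 = 68.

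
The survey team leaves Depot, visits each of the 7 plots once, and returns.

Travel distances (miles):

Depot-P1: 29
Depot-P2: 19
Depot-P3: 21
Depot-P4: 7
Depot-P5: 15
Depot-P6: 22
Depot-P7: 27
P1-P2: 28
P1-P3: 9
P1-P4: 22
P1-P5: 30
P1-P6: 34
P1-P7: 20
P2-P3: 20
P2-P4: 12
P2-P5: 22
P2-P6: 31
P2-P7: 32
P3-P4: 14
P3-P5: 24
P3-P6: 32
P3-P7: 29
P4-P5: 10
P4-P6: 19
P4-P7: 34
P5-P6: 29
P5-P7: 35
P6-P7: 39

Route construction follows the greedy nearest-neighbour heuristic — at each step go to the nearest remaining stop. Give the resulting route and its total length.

Total distance 149 miles via the nearest-neighbour route Depot → P4 → P5 → P2 → P3 → P1 → P7 → P6 → Depot.

From Depot: distances to unvisited — P4=7, P5=15, P2=19, P3=21, P6=22, P7=27, P1=29. Nearest is P4 (7).
From P4: distances to unvisited — P5=10, P2=12, P3=14, P6=19, P1=22, P7=34. Nearest is P5 (10).
From P5: distances to unvisited — P2=22, P3=24, P6=29, P1=30, P7=35. Nearest is P2 (22).
From P2: distances to unvisited — P3=20, P1=28, P6=31, P7=32. Nearest is P3 (20).
From P3: distances to unvisited — P1=9, P7=29, P6=32. Nearest is P1 (9).
From P1: distances to unvisited — P7=20, P6=34. Nearest is P7 (20).
From P7: distances to unvisited — P6=39. Nearest is P6 (39).
Return P6→Depot: 22.
Total = 7 + 10 + 22 + 20 + 9 + 20 + 39 + 22 = 149.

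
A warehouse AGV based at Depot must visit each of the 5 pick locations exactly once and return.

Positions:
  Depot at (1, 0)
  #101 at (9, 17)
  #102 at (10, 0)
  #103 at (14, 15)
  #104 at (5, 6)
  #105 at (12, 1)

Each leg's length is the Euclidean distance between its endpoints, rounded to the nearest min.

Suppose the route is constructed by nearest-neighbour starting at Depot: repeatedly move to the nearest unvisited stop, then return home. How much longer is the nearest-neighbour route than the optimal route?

Depot: #104=7, #102=9, #105=11, #101=19, #103=20 ⇒ #104
#104: #102=8, #105=9, #101=12, #103=13 ⇒ #102
#102: #105=2, #103=16, #101=17 ⇒ #105
#105: #103=14, #101=16 ⇒ #103
#103: #101=5 ⇒ #101
NN route Depot → #104 → #102 → #105 → #103 → #101 → Depot costs 55.
Optimal: Depot → #102 → #105 → #103 → #101 → #104 → Depot costs 49 (by enumerating all 60 distinct tours).
Excess = 55 − 49 = 6.

6 min longer than the optimal tour.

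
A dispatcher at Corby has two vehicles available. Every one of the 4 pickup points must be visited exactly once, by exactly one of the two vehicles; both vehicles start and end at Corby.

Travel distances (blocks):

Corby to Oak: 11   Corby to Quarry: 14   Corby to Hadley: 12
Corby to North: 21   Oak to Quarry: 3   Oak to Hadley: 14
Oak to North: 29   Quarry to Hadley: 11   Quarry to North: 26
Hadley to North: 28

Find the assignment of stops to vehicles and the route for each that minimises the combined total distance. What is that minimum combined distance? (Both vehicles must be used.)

Minimum combined distance: 79 blocks.

There are 2^3 − 1 = 7 ways to divide the 4 stops into two non-empty groups. For each, the best each vehicle can do is its own shortest tour through its group:
  {Oak} + {Quarry, Hadley, North}: 22 + 70 = 92
  {Quarry} + {Oak, Hadley, North}: 28 + 74 = 102
  {Oak, Quarry} + {Hadley, North}: 28 + 61 = 89
  {Hadley} + {Oak, Quarry, North}: 24 + 61 = 85
  {Oak, Hadley} + {Quarry, North}: 37 + 61 = 98
  {Quarry, Hadley} + {Oak, North}: 37 + 61 = 98
  … (7 splits in total)
  {Oak, Quarry, Hadley} + {North}: 37 + 42 = 79  ← best
Best: vehicle 1 Corby → Oak → Quarry → Hadley → Corby = 37; vehicle 2 Corby → North → Corby = 42; combined 79.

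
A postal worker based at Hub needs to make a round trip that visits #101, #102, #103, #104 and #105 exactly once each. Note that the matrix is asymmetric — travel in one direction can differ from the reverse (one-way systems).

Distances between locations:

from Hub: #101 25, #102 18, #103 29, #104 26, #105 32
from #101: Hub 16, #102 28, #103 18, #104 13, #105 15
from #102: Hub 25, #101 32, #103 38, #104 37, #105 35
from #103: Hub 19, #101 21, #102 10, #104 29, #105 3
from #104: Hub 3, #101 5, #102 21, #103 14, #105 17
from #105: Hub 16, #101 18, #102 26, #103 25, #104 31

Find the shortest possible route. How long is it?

Minimum total distance: 93.

Hub - #101 - #102 - #103 - #104 - #105 - Hub: 25+28+38+29+17+16 = 153
Hub - #101 - #102 - #103 - #105 - #104 - Hub: 25+28+38+3+31+3 = 128
Hub - #101 - #102 - #104 - #103 - #105 - Hub: 25+28+37+14+3+16 = 123
Hub - #101 - #102 - #104 - #105 - #103 - Hub: 25+28+37+17+25+19 = 151
Hub - #101 - #102 - #105 - #103 - #104 - Hub: 25+28+35+25+29+3 = 145
Hub - #101 - #102 - #105 - #104 - #103 - Hub: 25+28+35+31+14+19 = 152
Hub - #101 - #103 - #102 - #104 - #105 - Hub: 25+18+10+37+17+16 = 123
Hub - #101 - #103 - #102 - #105 - #104 - Hub: 25+18+10+35+31+3 = 122
Hub - #101 - #103 - #104 - #102 - #105 - Hub: 25+18+29+21+35+16 = 144
Hub - #101 - #103 - #104 - #105 - #102 - Hub: 25+18+29+17+26+25 = 140
Hub - #101 - #103 - #105 - #102 - #104 - Hub: 25+18+3+26+37+3 = 112
Hub - #101 - #103 - #105 - #104 - #102 - Hub: 25+18+3+31+21+25 = 123
Hub - #101 - #104 - #102 - #103 - #105 - Hub: 25+13+21+38+3+16 = 116
Hub - #101 - #104 - #102 - #105 - #103 - Hub: 25+13+21+35+25+19 = 138
… (106 more)
Hub - #102 - #103 - #105 - #101 - #104 - Hub: 18+38+3+18+13+3 = 93  ← best
The minimum is 93.
One optimal route: Hub → #102 → #103 → #105 → #101 → #104 → Hub.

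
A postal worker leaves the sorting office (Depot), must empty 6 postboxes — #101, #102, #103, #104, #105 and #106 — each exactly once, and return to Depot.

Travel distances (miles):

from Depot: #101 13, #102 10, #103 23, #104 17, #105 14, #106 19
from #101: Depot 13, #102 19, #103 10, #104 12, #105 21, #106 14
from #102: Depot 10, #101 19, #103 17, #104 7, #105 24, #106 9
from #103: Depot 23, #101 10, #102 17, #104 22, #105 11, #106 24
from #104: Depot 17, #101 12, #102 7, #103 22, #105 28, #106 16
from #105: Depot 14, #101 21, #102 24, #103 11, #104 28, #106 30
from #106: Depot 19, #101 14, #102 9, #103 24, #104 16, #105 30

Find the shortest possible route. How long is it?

There are 360 distinct closed tours to check (reversals are equivalent).
Depot → #101 → #102 → #103 → #104 → #105 → #106 → Depot: 13+19+17+22+28+30+19 = 148
Depot → #101 → #102 → #103 → #104 → #106 → #105 → Depot: 13+19+17+22+16+30+14 = 131
Depot → #101 → #102 → #103 → #105 → #104 → #106 → Depot: 13+19+17+11+28+16+19 = 123
Depot → #101 → #102 → #103 → #105 → #106 → #104 → Depot: 13+19+17+11+30+16+17 = 123
Depot → #101 → #102 → #103 → #106 → #104 → #105 → Depot: 13+19+17+24+16+28+14 = 131
Depot → #101 → #102 → #103 → #106 → #105 → #104 → Depot: 13+19+17+24+30+28+17 = 148
Depot → #101 → #102 → #104 → #103 → #105 → #106 → Depot: 13+19+7+22+11+30+19 = 121
Depot → #101 → #102 → #104 → #103 → #106 → #105 → Depot: 13+19+7+22+24+30+14 = 129
… (352 more)
Depot → #102 → #104 → #106 → #101 → #103 → #105 → Depot: 10+7+16+14+10+11+14 = 82  ← best
The minimum is 82.
One optimal route: Depot → #102 → #104 → #106 → #101 → #103 → #105 → Depot (or its reverse).

Minimum total distance: 82 miles.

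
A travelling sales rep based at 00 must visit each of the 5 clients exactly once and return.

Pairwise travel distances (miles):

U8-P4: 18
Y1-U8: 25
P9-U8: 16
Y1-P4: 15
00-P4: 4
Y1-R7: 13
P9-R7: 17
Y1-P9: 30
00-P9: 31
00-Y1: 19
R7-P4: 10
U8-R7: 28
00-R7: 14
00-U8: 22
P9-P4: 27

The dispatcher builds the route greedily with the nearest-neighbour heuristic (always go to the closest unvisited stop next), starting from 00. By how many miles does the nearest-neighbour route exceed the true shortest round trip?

00: P4=4, R7=14, Y1=19, U8=22, P9=31 ⇒ P4
P4: R7=10, Y1=15, U8=18, P9=27 ⇒ R7
R7: Y1=13, P9=17, U8=28 ⇒ Y1
Y1: U8=25, P9=30 ⇒ U8
U8: P9=16 ⇒ P9
NN route 00 → P4 → R7 → Y1 → U8 → P9 → 00 costs 99.
Optimal: 00 → Y1 → R7 → P9 → U8 → P4 → 00 costs 87 (by enumerating all 60 distinct tours).
Excess = 99 − 87 = 12.

12 miles longer than the optimal tour.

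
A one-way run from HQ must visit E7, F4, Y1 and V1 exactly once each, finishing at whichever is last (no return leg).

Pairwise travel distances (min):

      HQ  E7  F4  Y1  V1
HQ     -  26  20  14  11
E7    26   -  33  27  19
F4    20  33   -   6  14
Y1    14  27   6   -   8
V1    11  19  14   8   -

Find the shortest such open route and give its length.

Shortest open route: 53 min.

There are 4! = 24 possible orderings.
HQ→E7→F4→Y1→V1: 26+33+6+8 = 73
HQ→E7→F4→V1→Y1: 26+33+14+8 = 81
HQ→E7→Y1→F4→V1: 26+27+6+14 = 73
HQ→E7→Y1→V1→F4: 26+27+8+14 = 75
HQ→E7→V1→F4→Y1: 26+19+14+6 = 65
HQ→E7→V1→Y1→F4: 26+19+8+6 = 59
HQ→F4→E7→Y1→V1: 20+33+27+8 = 88
HQ→F4→E7→V1→Y1: 20+33+19+8 = 80
HQ→F4→Y1→E7→V1: 20+6+27+19 = 72
HQ→F4→Y1→V1→E7: 20+6+8+19 = 53
HQ→F4→V1→E7→Y1: 20+14+19+27 = 80
HQ→F4→V1→Y1→E7: 20+14+8+27 = 69
HQ→Y1→E7→F4→V1: 14+27+33+14 = 88
HQ→Y1→E7→V1→F4: 14+27+19+14 = 74
… (10 more)
The minimum is 53.
One shortest path: HQ → F4 → Y1 → V1 → E7.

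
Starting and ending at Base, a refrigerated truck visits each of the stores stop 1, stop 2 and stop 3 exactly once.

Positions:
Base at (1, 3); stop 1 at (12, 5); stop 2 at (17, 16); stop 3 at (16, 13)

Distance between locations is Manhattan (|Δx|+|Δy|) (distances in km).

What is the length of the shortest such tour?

Minimum total distance: 58 km.

There are 3 distinct closed tours to check (reversals are equivalent).
Base-stop 1-stop 2-stop 3-Base: 13+16+4+25 = 58
Base-stop 1-stop 3-stop 2-Base: 13+12+4+29 = 58
Base-stop 2-stop 1-stop 3-Base: 29+16+12+25 = 82
The minimum is 58.
One optimal route: Base → stop 1 → stop 2 → stop 3 → Base (or its reverse).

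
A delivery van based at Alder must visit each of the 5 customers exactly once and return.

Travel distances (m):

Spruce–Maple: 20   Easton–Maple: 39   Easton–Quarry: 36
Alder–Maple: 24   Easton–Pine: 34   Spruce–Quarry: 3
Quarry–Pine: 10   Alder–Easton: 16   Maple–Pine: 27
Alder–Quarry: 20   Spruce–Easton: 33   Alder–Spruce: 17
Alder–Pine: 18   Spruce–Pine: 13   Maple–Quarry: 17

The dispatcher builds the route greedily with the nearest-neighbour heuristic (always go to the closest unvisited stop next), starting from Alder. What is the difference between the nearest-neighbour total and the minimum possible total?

From Alder: Easton=16, Spruce=17, Pine=18, Quarry=20, Maple=24 → choose Easton (16).
From Easton: Spruce=33, Pine=34, Quarry=36, Maple=39 → choose Spruce (33).
From Spruce: Quarry=3, Pine=13, Maple=20 → choose Quarry (3).
From Quarry: Pine=10, Maple=17 → choose Pine (10).
From Pine: Maple=27 → choose Maple (27).
NN route Alder → Easton → Spruce → Quarry → Pine → Maple → Alder costs 113.
Optimal: Alder → Easton → Maple → Spruce → Quarry → Pine → Alder costs 106 (by enumerating all 60 distinct tours).
Excess = 113 − 106 = 7.

The nearest-neighbour route is 7 m longer than optimal.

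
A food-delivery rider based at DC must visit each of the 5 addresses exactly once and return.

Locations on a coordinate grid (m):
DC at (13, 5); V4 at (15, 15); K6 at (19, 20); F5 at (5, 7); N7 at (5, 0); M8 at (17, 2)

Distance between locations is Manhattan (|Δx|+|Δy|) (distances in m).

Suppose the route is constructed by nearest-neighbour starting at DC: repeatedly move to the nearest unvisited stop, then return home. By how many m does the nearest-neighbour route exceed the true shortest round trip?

DC: M8=7, F5=10, V4=12, N7=13, K6=21 ⇒ M8
M8: N7=14, V4=15, F5=17, K6=20 ⇒ N7
N7: F5=7, V4=25, K6=34 ⇒ F5
F5: V4=18, K6=27 ⇒ V4
V4: K6=9 ⇒ K6
NN route DC → M8 → N7 → F5 → V4 → K6 → DC costs 76.
Optimal: DC → V4 → K6 → M8 → N7 → F5 → DC costs 72 (by enumerating all 60 distinct tours).
Excess = 76 − 72 = 4.

4 m longer than the optimal tour.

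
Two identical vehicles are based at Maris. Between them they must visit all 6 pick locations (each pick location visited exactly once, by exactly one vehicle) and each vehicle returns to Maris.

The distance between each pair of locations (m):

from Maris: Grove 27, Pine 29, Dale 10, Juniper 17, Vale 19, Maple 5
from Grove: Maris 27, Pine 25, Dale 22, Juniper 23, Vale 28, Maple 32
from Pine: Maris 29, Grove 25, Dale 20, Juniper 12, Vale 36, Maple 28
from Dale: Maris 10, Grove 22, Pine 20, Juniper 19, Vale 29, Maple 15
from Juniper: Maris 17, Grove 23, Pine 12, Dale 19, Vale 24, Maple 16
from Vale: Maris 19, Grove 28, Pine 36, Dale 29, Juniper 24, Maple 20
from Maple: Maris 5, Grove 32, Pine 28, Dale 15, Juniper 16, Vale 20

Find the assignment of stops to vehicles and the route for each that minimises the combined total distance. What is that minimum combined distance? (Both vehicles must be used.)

Try each way of splitting the stops between the two vehicles (each non-empty) and, for each split, find the best tour for each vehicle:
  {Grove} + {Pine, Dale, Juniper, Vale, Maple}: 54 + 91 = 145
  {Pine} + {Grove, Dale, Juniper, Vale, Maple}: 58 + 104 = 162
  {Grove, Pine} + {Dale, Juniper, Vale, Maple}: 81 + 78 = 159
  {Dale} + {Grove, Pine, Juniper, Vale, Maple}: 20 + 105 = 125
  {Grove, Dale} + {Pine, Juniper, Vale, Maple}: 59 + 88 = 147
  {Pine, Dale} + {Grove, Juniper, Vale, Maple}: 59 + 91 = 150
  … (31 splits in total)
  {Grove, Pine, Dale, Juniper, Vale} + {Maple}: 112 + 10 = 122  ← best
Best: vehicle 1 Maris → Dale → Grove → Pine → Juniper → Vale → Maris = 112; vehicle 2 Maris → Maple → Maris = 10; combined 122.

122 m — the smallest possible combined total.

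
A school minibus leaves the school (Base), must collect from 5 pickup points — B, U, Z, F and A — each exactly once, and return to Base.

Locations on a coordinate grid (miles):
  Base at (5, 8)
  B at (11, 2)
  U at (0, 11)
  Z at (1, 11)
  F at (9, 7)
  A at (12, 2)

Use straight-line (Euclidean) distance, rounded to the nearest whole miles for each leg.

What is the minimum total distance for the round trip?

With 5 stops there are 5!/2 = 60 distinct round trips (a route and its reverse cost the same).
Base-B-U-Z-F-A-Base: 8+14+1+9+6+9 = 47
Base-B-U-Z-A-F-Base: 8+14+1+14+6+4 = 47
Base-B-U-F-Z-A-Base: 8+14+10+9+14+9 = 64
Base-B-U-F-A-Z-Base: 8+14+10+6+14+5 = 57
Base-B-U-A-Z-F-Base: 8+14+15+14+9+4 = 64
Base-B-U-A-F-Z-Base: 8+14+15+6+9+5 = 57
Base-B-Z-U-F-A-Base: 8+13+1+10+6+9 = 47
Base-B-Z-U-A-F-Base: 8+13+1+15+6+4 = 47
Base-B-Z-F-U-A-Base: 8+13+9+10+15+9 = 64
Base-B-Z-F-A-U-Base: 8+13+9+6+15+6 = 57
Base-B-Z-A-U-F-Base: 8+13+14+15+10+4 = 64
Base-B-Z-A-F-U-Base: 8+13+14+6+10+6 = 57
Base-B-F-U-Z-A-Base: 8+5+10+1+14+9 = 47
Base-B-F-U-A-Z-Base: 8+5+10+15+14+5 = 57
… (46 more)
Base-B-A-F-U-Z-Base: 8+1+6+10+1+5 = 31  ← best
The minimum is 31.
One optimal route: Base → B → A → F → U → Z → Base (or its reverse).

Shortest round trip = 31 miles.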